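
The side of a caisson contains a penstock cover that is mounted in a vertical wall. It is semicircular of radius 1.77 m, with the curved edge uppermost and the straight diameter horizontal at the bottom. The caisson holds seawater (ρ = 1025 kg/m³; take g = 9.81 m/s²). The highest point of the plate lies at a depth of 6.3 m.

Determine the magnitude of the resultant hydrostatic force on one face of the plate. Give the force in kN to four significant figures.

F ≈ 362.2 kN

γ = ρg = 1025 × 9.81 / 1000 = 10.05525 kN/m³.
The centroid lies 4r/(3π) = 0.751211 m above the diameter, so r − 4r/(3π) = 1.77 − 0.751211 = 1.01879 m below the topmost point, so the centroid depth is h_c = 6.3 + 1.01879 = 7.31879 m.
A = πr²/2 = π × 1.77²/2 = 4.92115 m².
Resultant F = γ·h_c·A = 10.05525 × 7.31879 × 4.92115 = 362.159 kN.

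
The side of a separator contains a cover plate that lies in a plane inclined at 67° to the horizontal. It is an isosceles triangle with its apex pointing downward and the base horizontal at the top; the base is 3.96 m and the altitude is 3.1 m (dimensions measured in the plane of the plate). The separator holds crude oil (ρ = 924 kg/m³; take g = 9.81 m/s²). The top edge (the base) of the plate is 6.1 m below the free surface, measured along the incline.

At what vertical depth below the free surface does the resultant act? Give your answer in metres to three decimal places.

γ = ρg = 924 × 9.81 / 1000 = 9.06444 kN/m³.
Let θ = 67° be the plate's angle to the horizontal; measure y along the incline from where the plane meets the free surface. Vertical depth h = y·sinθ with sinθ = 0.920505.
With the apex down, the centroid sits h/3 = 3.1/3 = 1.03333 m below the base (the top edge), so y_c = 6.1 + 1.03333 = 7.13333 m and h_c = 7.13333 × 0.920505 = 6.56627 m.
A = ½ × 3.96 × 3.1 = 6.138 m².
Resultant F = γ·h_c·A = 9.06444 × 6.56627 × 6.138 = 365.331 kN.
I_c = b·h³/36 = 3.96 × 3.1³/36 = 3.27701 m⁴.
Centre of pressure: y_p = y_c + I_c/(y_c·A) = 7.13333 + 3.27701/(7.13333 × 6.138) = 7.13333 + 0.0748443 = 7.20817 m along the plane.
Vertically, h_p = y_p·sinθ = 7.20817 × 0.920505 = 6.63516 m.

h_p = 6.635 m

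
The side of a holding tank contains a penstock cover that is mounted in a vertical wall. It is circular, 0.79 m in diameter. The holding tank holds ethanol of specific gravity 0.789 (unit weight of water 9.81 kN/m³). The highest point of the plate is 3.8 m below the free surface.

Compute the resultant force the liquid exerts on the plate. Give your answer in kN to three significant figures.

F ≈ 15.9 kN

γ = 0.789 × 9.81 = 7.74009 kN/m³.
The centroid is at the centre, 0.395 m below the top of the plate, so the centroid depth is h_c = 3.8 + 0.395 = 4.195 m.
A = π(0.395)² = 0.490167 m².
Resultant F = γ·h_c·A = 7.74009 × 4.195 × 0.490167 = 15.9156 kN.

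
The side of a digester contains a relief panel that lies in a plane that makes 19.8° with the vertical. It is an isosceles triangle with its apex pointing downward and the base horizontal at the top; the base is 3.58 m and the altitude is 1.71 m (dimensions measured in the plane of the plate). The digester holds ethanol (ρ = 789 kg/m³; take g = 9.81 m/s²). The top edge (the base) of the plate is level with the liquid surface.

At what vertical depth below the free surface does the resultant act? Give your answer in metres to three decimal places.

h_p = 0.804 m

γ = ρg = 789 × 9.81 / 1000 = 7.74009 kN/m³.
The plate makes 19.8° with the vertical, i.e. θ = 90° − 19.8° = 70.2° to the horizontal. Measuring y along the incline from the free-surface line, vertical depth h = y·sinθ with sinθ = 0.940881.
With the apex down, the centroid sits h/3 = 1.71/3 = 0.57 m below the base (the top edge), so y_c = 0.57 m and h_c = 0.57 × 0.940881 = 0.536302 m.
A = ½ × 3.58 × 1.71 = 3.0609 m².
Resultant F = γ·h_c·A = 7.74009 × 0.536302 × 3.0609 = 12.7059 kN.
I_c = b·h³/36 = 3.58 × 1.71³/36 = 0.497243 m⁴.
Centre of pressure: y_p = y_c + I_c/(y_c·A) = 0.57 + 0.497243/(0.57 × 3.0609) = 0.57 + 0.285 = 0.855 m along the plane.
Vertically, h_p = y_p·sinθ = 0.855 × 0.940881 = 0.804453 m.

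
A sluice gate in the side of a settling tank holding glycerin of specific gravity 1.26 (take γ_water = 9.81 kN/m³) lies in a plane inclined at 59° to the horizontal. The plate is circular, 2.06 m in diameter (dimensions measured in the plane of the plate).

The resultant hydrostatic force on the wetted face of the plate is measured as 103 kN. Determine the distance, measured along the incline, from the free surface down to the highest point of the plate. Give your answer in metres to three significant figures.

y_top ≈ 1.89 m

γ = 1.26 × 9.81 = 12.3606 kN/m³.
A = π(1.03)² = 3.33292 m².
From F = γ·h_c·A, the centroid depth is h_c = 103/(12.3606 × 3.33292) = 2.50019 m.
Let θ = 59° be the plate's angle to the horizontal; measure y along the incline from where the plane meets the free surface. Vertical depth h = y·sinθ with sinθ = 0.857167.
Along the incline, y_c = h_c/sinθ = 2.50019/0.857167 = 2.91681 m.
The centroid is at the centre, 1.03 m below the top of the plate, so the highest point sits at y_top = 2.91681 − 1.03 = 1.88681 m along the incline.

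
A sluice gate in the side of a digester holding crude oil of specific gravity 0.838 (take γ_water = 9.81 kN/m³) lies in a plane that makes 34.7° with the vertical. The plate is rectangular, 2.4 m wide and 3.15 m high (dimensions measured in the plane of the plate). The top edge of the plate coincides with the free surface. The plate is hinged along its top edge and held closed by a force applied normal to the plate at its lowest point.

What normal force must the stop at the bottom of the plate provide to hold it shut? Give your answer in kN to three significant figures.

γ = 0.838 × 9.81 = 8.22078 kN/m³.
The plate makes 34.7° with the vertical, i.e. θ = 90° − 34.7° = 55.3° to the horizontal. Measuring y along the incline from the free-surface line, vertical depth h = y·sinθ with sinθ = 0.822144.
The centroid lies 3.15/2 = 1.575 m below the top edge, so y_c = 1.575 m and h_c = 1.575 × 0.822144 = 1.29488 m.
A = 2.4 × 3.15 = 7.56 m².
Resultant F = γ·h_c·A = 8.22078 × 1.29488 × 7.56 = 80.4756 kN.
I_c = b·h³/12 = 2.4 × 3.15³/12 = 6.25117 m⁴.
Centre of pressure: y_p = y_c + I_c/(y_c·A) = 1.575 + 6.25117/(1.575 × 7.56) = 1.575 + 0.525 = 2.1 m along the plane.
The resultant acts 1.575 + 0.525 = 2.1 m (along the plate) below the hinge at the top edge, so the moment about the hinge is M = F × 2.1 = 80.4756 × 2.1 = 168.999 kN·m.
A normal force at the bottom, 3.15 m from the hinge, must supply this moment: P = 168.999/3.15 = 53.6505 kN.

P ≈ 53.7 kN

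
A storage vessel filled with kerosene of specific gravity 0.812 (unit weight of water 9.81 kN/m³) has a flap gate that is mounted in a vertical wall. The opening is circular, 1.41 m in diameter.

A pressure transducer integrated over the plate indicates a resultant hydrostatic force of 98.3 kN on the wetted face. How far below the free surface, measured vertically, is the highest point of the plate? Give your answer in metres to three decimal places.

γ = 0.812 × 9.81 = 7.96572 kN/m³.
A = π(0.705)² = 1.56145 m².
From F = γ·h_c·A, the centroid depth is h_c = 98.3/(7.96572 × 1.56145) = 7.90315 m.
The centroid is at the centre, 0.705 m below the top of the plate, so the highest point sits at h_top = 7.90315 − 0.705 = 7.19815 m below the surface.

d_top ≈ 7.198 m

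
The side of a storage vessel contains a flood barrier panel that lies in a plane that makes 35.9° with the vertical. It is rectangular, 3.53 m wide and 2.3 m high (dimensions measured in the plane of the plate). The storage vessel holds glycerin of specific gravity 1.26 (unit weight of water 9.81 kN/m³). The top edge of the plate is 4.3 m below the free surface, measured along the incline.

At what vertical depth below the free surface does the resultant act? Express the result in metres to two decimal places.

h_p = 4.48 m

γ = 1.26 × 9.81 = 12.3606 kN/m³.
The plate makes 35.9° with the vertical, i.e. θ = 90° − 35.9° = 54.1° to the horizontal. Measuring y along the incline from the free-surface line, vertical depth h = y·sinθ with sinθ = 0.810042.
The centroid lies 2.3/2 = 1.15 m below the top edge, so y_c = 4.3 + 1.15 = 5.45 m and h_c = 5.45 × 0.810042 = 4.41473 m.
A = 3.53 × 2.3 = 8.119 m².
Resultant F = γ·h_c·A = 12.3606 × 4.41473 × 8.119 = 443.043 kN.
I_c = b·h³/12 = 3.53 × 2.3³/12 = 3.57913 m⁴.
Centre of pressure: y_p = y_c + I_c/(y_c·A) = 5.45 + 3.57913/(5.45 × 8.119) = 5.45 + 0.0808869 = 5.53089 m along the plane.
Vertically, h_p = y_p·sinθ = 5.53089 × 0.810042 = 4.48025 m.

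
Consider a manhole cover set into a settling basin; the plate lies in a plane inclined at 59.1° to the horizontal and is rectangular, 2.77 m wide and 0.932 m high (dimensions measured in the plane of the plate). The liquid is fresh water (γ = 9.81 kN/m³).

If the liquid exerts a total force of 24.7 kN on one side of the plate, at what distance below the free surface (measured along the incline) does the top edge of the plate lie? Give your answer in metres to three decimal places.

γ = 9.81 kN/m³.
A = 2.77 × 0.932 = 2.58164 m².
From F = γ·h_c·A, the centroid depth is h_c = 24.7/(9.81 × 2.58164) = 0.975287 m.
Let θ = 59.1° be the plate's angle to the horizontal; measure y along the incline from where the plane meets the free surface. Vertical depth h = y·sinθ with sinθ = 0.858065.
Along the incline, y_c = h_c/sinθ = 0.975287/0.858065 = 1.13661 m.
The centroid lies 0.932/2 = 0.466 m below the top edge, so the top edge sits at y_top = 1.13661 − 0.466 = 0.67061 m along the incline.

y_top ≈ 0.671 m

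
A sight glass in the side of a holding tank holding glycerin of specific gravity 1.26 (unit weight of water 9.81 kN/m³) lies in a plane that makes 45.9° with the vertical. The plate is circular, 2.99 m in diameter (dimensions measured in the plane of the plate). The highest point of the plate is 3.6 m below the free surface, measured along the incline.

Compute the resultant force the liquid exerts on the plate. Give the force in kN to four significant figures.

F ≈ 307.7 kN

γ = 1.26 × 9.81 = 12.3606 kN/m³.
The plate makes 45.9° with the vertical, i.e. θ = 90° − 45.9° = 44.1° to the horizontal. Measuring y along the incline from the free-surface line, vertical depth h = y·sinθ with sinθ = 0.695913.
The centroid is at the centre, 1.495 m below the top of the plate, so y_c = 3.6 + 1.495 = 5.095 m and h_c = 5.095 × 0.695913 = 3.54568 m.
A = π(1.495)² = 7.02154 m².
Resultant F = γ·h_c·A = 12.3606 × 3.54568 × 7.02154 = 307.731 kN.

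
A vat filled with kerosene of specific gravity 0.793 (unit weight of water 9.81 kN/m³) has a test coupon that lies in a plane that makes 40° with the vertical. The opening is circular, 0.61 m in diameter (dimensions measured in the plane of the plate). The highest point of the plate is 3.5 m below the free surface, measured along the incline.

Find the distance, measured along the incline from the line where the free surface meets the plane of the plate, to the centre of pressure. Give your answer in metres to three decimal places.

γ = 0.793 × 9.81 = 7.77933 kN/m³.
The plate makes 40° with the vertical, i.e. θ = 90° − 40° = 50° to the horizontal. Measuring y along the incline from the free-surface line, vertical depth h = y·sinθ with sinθ = 0.766044.
The centroid is at the centre, 0.305 m below the top of the plate, so y_c = 3.5 + 0.305 = 3.805 m and h_c = 3.805 × 0.766044 = 2.9148 m.
A = π(0.305)² = 0.292247 m².
Resultant F = γ·h_c·A = 7.77933 × 2.9148 × 0.292247 = 6.62676 kN.
I_c = πr⁴/4 = π × 0.305⁴/4 = 0.00679656 m⁴.
Centre of pressure: y_p = y_c + I_c/(y_c·A) = 3.805 + 0.00679656/(3.805 × 0.292247) = 3.805 + 0.00611202 = 3.81111 m along the plane.

y_p = 3.811 m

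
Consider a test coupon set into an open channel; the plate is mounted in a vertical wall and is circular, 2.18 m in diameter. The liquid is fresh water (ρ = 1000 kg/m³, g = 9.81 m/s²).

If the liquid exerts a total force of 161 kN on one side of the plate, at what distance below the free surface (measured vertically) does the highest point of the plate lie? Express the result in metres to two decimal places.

γ = ρg = 1000 × 9.81 = 9810 N/m³ = 9.81 kN/m³.
A = π(1.09)² = 3.73253 m².
From F = γ·h_c·A, the centroid depth is h_c = 161/(9.81 × 3.73253) = 4.39697 m.
The centroid is at the centre, 1.09 m below the top of the plate, so the highest point sits at h_top = 4.39697 − 1.09 = 3.30697 m below the surface.

d_top ≈ 3.31 m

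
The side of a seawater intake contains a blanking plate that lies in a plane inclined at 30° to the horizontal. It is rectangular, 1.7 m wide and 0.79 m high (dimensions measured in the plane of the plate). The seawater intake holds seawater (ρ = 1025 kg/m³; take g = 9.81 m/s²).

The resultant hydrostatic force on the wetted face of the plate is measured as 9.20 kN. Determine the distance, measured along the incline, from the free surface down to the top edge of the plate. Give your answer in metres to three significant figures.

y_top ≈ 0.968 m

γ = ρg = 1025 × 9.81 / 1000 = 10.05525 kN/m³.
A = 1.7 × 0.79 = 1.343 m².
From F = γ·h_c·A, the centroid depth is h_c = 9.20/(10.05525 × 1.343) = 0.681269 m.
Let θ = 30° be the plate's angle to the horizontal; measure y along the incline from where the plane meets the free surface. Vertical depth h = y·sinθ with sinθ = 0.500000.
Along the incline, y_c = h_c/sinθ = 0.681269/0.500000 = 1.36254 m.
The centroid lies 0.79/2 = 0.395 m below the top edge, so the top edge sits at y_top = 1.36254 − 0.395 = 0.96754 m along the incline.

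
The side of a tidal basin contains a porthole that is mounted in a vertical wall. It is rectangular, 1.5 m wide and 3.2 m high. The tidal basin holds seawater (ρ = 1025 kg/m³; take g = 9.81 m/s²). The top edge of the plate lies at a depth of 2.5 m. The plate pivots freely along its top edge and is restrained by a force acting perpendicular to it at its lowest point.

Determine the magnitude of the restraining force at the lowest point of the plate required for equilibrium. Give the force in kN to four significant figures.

γ = ρg = 1025 × 9.81 / 1000 = 10.05525 kN/m³.
The centroid lies 3.2/2 = 1.6 m below the top edge, so the centroid depth is h_c = 2.5 + 1.6 = 4.1 m.
A = 1.5 × 3.2 = 4.8 m².
Resultant F = γ·h_c·A = 10.05525 × 4.1 × 4.8 = 197.887 kN.
I_c = b·h³/12 = 1.5 × 3.2³/12 = 4.096 m⁴.
Centre of pressure: y_p = y_c + I_c/(y_c·A) = 4.1 + 4.096/(4.1 × 4.8) = 4.1 + 0.20813 = 4.30813 m along the plane.
The resultant acts 1.6 + 0.20813 = 1.80813 m (along the plate) below the hinge at the top edge, so the moment about the hinge is M = F × 1.80813 = 197.887 × 1.80813 = 357.805 kN·m.
A normal force at the bottom, 3.2 m from the hinge, must supply this moment: P = 357.805/3.2 = 111.814 kN.

P ≈ 111.8 kN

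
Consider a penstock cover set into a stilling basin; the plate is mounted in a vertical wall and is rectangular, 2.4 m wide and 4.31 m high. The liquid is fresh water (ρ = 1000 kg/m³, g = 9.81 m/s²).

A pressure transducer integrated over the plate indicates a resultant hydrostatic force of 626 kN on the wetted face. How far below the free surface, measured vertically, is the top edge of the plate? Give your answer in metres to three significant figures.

γ = ρg = 1000 × 9.81 = 9810 N/m³ = 9.81 kN/m³.
A = 2.4 × 4.31 = 10.344 m².
From F = γ·h_c·A, the centroid depth is h_c = 626/(9.81 × 10.344) = 6.16903 m.
The centroid lies 4.31/2 = 2.155 m below the top edge, so the top edge sits at h_top = 6.16903 − 2.155 = 4.01403 m below the surface.

d_top ≈ 4.01 m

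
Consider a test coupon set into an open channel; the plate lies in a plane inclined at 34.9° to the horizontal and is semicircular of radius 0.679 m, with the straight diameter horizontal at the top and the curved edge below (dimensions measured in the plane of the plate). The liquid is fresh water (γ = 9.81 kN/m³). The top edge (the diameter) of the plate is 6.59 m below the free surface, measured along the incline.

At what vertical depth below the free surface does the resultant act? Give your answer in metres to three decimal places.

γ = 9.81 kN/m³.
Let θ = 34.9° be the plate's angle to the horizontal; measure y along the incline from where the plane meets the free surface. Vertical depth h = y·sinθ with sinθ = 0.572146.
The centroid of a semicircle lies 4r/(3π) = 0.288177 m from the diameter, here below the top edge, so y_c = 6.59 + 0.288177 = 6.87818 m and h_c = 6.87818 × 0.572146 = 3.93532 m.
A = πr²/2 = π × 0.679²/2 = 0.724202 m².
Resultant F = γ·h_c·A = 9.81 × 3.93532 × 0.724202 = 27.9582 kN.
I_c = (π/8 − 8/(9π))·r⁴ = 0.109757 × 0.679⁴ = 0.0233298 m⁴.
Centre of pressure: y_p = y_c + I_c/(y_c·A) = 6.87818 + 0.0233298/(6.87818 × 0.724202) = 6.87818 + 0.00468358 = 6.88286 m along the plane.
Vertically, h_p = y_p·sinθ = 6.88286 × 0.572146 = 3.938 m.

h_p = 3.938 m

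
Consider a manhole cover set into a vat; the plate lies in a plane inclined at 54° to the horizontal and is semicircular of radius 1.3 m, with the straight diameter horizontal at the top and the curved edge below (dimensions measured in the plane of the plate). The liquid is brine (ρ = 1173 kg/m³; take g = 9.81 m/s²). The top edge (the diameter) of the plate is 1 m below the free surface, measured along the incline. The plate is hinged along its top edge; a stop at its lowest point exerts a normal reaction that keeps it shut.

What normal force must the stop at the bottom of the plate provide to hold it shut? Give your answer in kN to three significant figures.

P ≈ 18.5 kN

γ = ρg = 1173 × 9.81 / 1000 = 11.50713 kN/m³.
Let θ = 54° be the plate's angle to the horizontal; measure y along the incline from where the plane meets the free surface. Vertical depth h = y·sinθ with sinθ = 0.809017.
The centroid of a semicircle lies 4r/(3π) = 0.551737 m from the diameter, here below the top edge, so y_c = 1 + 0.551737 = 1.55174 m and h_c = 1.55174 × 0.809017 = 1.25538 m.
A = πr²/2 = π × 1.3²/2 = 2.65465 m².
Resultant F = γ·h_c·A = 11.50713 × 1.25538 × 2.65465 = 38.3486 kN.
I_c = (π/8 − 8/(9π))·r⁴ = 0.109757 × 1.3⁴ = 0.313477 m⁴.
Centre of pressure: y_p = y_c + I_c/(y_c·A) = 1.55174 + 0.313477/(1.55174 × 2.65465) = 1.55174 + 0.0760991 = 1.62784 m along the plane.
The resultant acts 0.551737 + 0.0760991 = 0.627836 m (along the plate) below the hinge at the top edge, so the moment about the hinge is M = F × 0.627836 = 38.3486 × 0.627836 = 24.0766 kN·m.
A normal force at the bottom, 1.3 m from the hinge, must supply this moment: P = 24.0766/1.3 = 18.5205 kN.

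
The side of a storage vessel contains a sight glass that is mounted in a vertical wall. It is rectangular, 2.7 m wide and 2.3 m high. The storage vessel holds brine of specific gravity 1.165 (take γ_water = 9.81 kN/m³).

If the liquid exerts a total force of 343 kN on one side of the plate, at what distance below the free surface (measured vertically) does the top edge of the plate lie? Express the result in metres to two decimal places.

γ = 1.165 × 9.81 = 11.42865 kN/m³.
A = 2.7 × 2.3 = 6.21 m².
From F = γ·h_c·A, the centroid depth is h_c = 343/(11.42865 × 6.21) = 4.8329 m.
The centroid lies 2.3/2 = 1.15 m below the top edge, so the top edge sits at h_top = 4.8329 − 1.15 = 3.6829 m below the surface.

d_top ≈ 3.68 m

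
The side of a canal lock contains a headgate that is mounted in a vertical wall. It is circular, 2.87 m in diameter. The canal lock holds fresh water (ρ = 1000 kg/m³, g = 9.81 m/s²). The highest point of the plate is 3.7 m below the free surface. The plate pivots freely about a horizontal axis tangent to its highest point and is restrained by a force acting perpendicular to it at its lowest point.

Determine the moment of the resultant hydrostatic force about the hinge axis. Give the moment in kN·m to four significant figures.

γ = ρg = 1000 × 9.81 = 9810 N/m³ = 9.81 kN/m³.
The centroid is at the centre, 1.435 m below the top of the plate, so the centroid depth is h_c = 3.7 + 1.435 = 5.135 m.
A = π(1.435)² = 6.46925 m².
Resultant F = γ·h_c·A = 9.81 × 5.135 × 6.46925 = 325.884 kN.
I_c = πr⁴/4 = π × 1.435⁴/4 = 3.33041 m⁴.
Centre of pressure: y_p = y_c + I_c/(y_c·A) = 5.135 + 3.33041/(5.135 × 6.46925) = 5.135 + 0.100254 = 5.23525 m along the plane.
The resultant acts 1.435 + 0.100254 = 1.53525 m (along the plate) below the hinge at the top edge, so the moment about the hinge is M = F × 1.53525 = 325.884 × 1.53525 = 500.313 kN·m.

M ≈ 500.3 kN·m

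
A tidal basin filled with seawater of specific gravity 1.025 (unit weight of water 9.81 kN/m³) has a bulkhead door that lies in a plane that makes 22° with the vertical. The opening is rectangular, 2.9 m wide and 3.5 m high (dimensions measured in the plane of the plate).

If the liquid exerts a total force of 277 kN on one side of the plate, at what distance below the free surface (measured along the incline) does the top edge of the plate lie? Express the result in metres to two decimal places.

γ = 1.025 × 9.81 = 10.05525 kN/m³.
A = 2.9 × 3.5 = 10.15 m².
From F = γ·h_c·A, the centroid depth is h_c = 277/(10.05525 × 10.15) = 2.71407 m.
The plate makes 22° with the vertical, i.e. θ = 90° − 22° = 68° to the horizontal. Measuring y along the incline from the free-surface line, vertical depth h = y·sinθ with sinθ = 0.927184.
Along the incline, y_c = h_c/sinθ = 2.71407/0.927184 = 2.92722 m.
The centroid lies 3.5/2 = 1.75 m below the top edge, so the top edge sits at y_top = 2.92722 − 1.75 = 1.17722 m along the incline.

y_top ≈ 1.18 m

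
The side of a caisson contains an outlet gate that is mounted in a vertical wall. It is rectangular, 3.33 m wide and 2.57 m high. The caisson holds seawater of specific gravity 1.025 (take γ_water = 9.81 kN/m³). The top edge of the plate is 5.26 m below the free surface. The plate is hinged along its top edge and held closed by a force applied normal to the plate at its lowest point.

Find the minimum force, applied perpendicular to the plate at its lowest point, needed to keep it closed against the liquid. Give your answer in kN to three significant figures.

P ≈ 300 kN

γ = 1.025 × 9.81 = 10.05525 kN/m³.
The centroid lies 2.57/2 = 1.285 m below the top edge, so the centroid depth is h_c = 5.26 + 1.285 = 6.545 m.
A = 3.33 × 2.57 = 8.5581 m².
Resultant F = γ·h_c·A = 10.05525 × 6.545 × 8.5581 = 563.222 kN.
I_c = b·h³/12 = 3.33 × 2.57³/12 = 4.71045 m⁴.
Centre of pressure: y_p = y_c + I_c/(y_c·A) = 6.545 + 4.71045/(6.545 × 8.5581) = 6.545 + 0.084096 = 6.6291 m along the plane.
The resultant acts 1.285 + 0.084096 = 1.3691 m (along the plate) below the hinge at the top edge, so the moment about the hinge is M = F × 1.3691 = 563.222 × 1.3691 = 771.107 kN·m.
A normal force at the bottom, 2.57 m from the hinge, must supply this moment: P = 771.107/2.57 = 300.042 kN.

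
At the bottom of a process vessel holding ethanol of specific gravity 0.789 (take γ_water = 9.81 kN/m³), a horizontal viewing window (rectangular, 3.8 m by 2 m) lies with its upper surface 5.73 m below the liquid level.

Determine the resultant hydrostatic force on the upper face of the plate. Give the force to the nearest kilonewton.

F ≈ 337 kN

γ = 0.789 × 9.81 = 7.74009 kN/m³.
The plate is horizontal, so pressure is uniform at p = γ·h = 7.74009 × 5.73 = 44.3507 kN/m².
A = 3.8 × 2 = 7.6 m².
F = p·A = 44.3507 × 7.6 = 337.065 kN.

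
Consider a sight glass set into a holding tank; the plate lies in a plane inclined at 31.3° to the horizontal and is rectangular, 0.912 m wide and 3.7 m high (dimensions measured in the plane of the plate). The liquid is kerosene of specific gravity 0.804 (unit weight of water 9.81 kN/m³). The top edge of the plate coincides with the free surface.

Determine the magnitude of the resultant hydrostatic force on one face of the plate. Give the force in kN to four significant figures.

γ = 0.804 × 9.81 = 7.88724 kN/m³.
Let θ = 31.3° be the plate's angle to the horizontal; measure y along the incline from where the plane meets the free surface. Vertical depth h = y·sinθ with sinθ = 0.519519.
The centroid lies 3.7/2 = 1.85 m below the top edge, so y_c = 1.85 m and h_c = 1.85 × 0.519519 = 0.96111 m.
A = 0.912 × 3.7 = 3.3744 m².
Resultant F = γ·h_c·A = 7.88724 × 0.96111 × 3.3744 = 25.5797 kN.

F ≈ 25.58 kN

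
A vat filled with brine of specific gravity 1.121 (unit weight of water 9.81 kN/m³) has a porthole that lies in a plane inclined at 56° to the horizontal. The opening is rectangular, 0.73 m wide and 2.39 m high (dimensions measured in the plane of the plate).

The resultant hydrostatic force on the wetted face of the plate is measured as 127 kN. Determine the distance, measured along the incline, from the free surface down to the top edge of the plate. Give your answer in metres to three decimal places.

γ = 1.121 × 9.81 = 10.99701 kN/m³.
A = 0.73 × 2.39 = 1.7447 m².
From F = γ·h_c·A, the centroid depth is h_c = 127/(10.99701 × 1.7447) = 6.61924 m.
Let θ = 56° be the plate's angle to the horizontal; measure y along the incline from where the plane meets the free surface. Vertical depth h = y·sinθ with sinθ = 0.829038.
Along the incline, y_c = h_c/sinθ = 6.61924/0.829038 = 7.98424 m.
The centroid lies 2.39/2 = 1.195 m below the top edge, so the top edge sits at y_top = 7.98424 − 1.195 = 6.78924 m along the incline.

y_top ≈ 6.789 m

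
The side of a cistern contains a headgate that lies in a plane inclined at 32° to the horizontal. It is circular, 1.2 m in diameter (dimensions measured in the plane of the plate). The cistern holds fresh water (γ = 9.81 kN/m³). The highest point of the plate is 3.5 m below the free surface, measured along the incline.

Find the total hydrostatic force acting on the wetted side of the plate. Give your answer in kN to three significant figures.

F ≈ 24.1 kN

γ = 9.81 kN/m³.
Let θ = 32° be the plate's angle to the horizontal; measure y along the incline from where the plane meets the free surface. Vertical depth h = y·sinθ with sinθ = 0.529919.
The centroid is at the centre, 0.6 m below the top of the plate, so y_c = 3.5 + 0.6 = 4.1 m and h_c = 4.1 × 0.529919 = 2.17267 m.
A = π(0.6)² = 1.13097 m².
Resultant F = γ·h_c·A = 9.81 × 2.17267 × 1.13097 = 24.1054 kN.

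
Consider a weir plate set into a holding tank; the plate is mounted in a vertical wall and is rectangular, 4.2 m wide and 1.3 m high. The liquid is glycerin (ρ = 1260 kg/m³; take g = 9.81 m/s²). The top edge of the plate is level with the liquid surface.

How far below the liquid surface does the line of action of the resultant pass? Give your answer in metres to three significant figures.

γ = ρg = 1260 × 9.81 / 1000 = 12.3606 kN/m³.
The centroid lies 1.3/2 = 0.65 m below the top edge, so the centroid depth is h_c = 0.65 m.
A = 4.2 × 1.3 = 5.46 m².
Resultant F = γ·h_c·A = 12.3606 × 0.65 × 5.46 = 43.8678 kN.
I_c = b·h³/12 = 4.2 × 1.3³/12 = 0.76895 m⁴.
Centre of pressure: y_p = y_c + I_c/(y_c·A) = 0.65 + 0.76895/(0.65 × 5.46) = 0.65 + 0.216667 = 0.866667 m along the plane.

h_p = 0.867 m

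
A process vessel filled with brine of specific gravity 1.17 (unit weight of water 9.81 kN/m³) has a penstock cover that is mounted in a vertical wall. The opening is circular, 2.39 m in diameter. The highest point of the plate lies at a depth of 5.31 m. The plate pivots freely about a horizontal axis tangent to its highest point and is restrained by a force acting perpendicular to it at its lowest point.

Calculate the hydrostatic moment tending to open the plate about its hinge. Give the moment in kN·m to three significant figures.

M ≈ 419 kN·m

γ = 1.17 × 9.81 = 11.4777 kN/m³.
The centroid is at the centre, 1.195 m below the top of the plate, so the centroid depth is h_c = 5.31 + 1.195 = 6.505 m.
A = π(1.195)² = 4.48627 m².
Resultant F = γ·h_c·A = 11.4777 × 6.505 × 4.48627 = 334.956 kN.
I_c = πr⁴/4 = π × 1.195⁴/4 = 1.60163 m⁴.
Centre of pressure: y_p = y_c + I_c/(y_c·A) = 6.505 + 1.60163/(6.505 × 4.48627) = 6.505 + 0.0548819 = 6.55988 m along the plane.
The resultant acts 1.195 + 0.0548819 = 1.24988 m (along the plate) below the hinge at the top edge, so the moment about the hinge is M = F × 1.24988 = 334.956 × 1.24988 = 418.655 kN·m.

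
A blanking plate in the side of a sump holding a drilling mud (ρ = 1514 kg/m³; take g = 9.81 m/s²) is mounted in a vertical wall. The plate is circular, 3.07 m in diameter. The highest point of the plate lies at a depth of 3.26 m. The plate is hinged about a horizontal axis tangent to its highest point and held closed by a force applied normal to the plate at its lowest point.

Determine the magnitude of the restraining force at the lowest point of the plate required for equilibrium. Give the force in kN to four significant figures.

γ = ρg = 1514 × 9.81 / 1000 = 14.85234 kN/m³.
The centroid is at the centre, 1.535 m below the top of the plate, so the centroid depth is h_c = 3.26 + 1.535 = 4.795 m.
A = π(1.535)² = 7.4023 m².
Resultant F = γ·h_c·A = 14.85234 × 4.795 × 7.4023 = 527.169 kN.
I_c = πr⁴/4 = π × 1.535⁴/4 = 4.36037 m⁴.
Centre of pressure: y_p = y_c + I_c/(y_c·A) = 4.795 + 4.36037/(4.795 × 7.4023) = 4.795 + 0.122848 = 4.91785 m along the plane.
The resultant acts 1.535 + 0.122848 = 1.65785 m (along the plate) below the hinge at the top edge, so the moment about the hinge is M = F × 1.65785 = 527.169 × 1.65785 = 873.967 kN·m.
A normal force at the bottom, 3.07 m from the hinge, must supply this moment: P = 873.967/3.07 = 284.68 kN.

P ≈ 284.7 kN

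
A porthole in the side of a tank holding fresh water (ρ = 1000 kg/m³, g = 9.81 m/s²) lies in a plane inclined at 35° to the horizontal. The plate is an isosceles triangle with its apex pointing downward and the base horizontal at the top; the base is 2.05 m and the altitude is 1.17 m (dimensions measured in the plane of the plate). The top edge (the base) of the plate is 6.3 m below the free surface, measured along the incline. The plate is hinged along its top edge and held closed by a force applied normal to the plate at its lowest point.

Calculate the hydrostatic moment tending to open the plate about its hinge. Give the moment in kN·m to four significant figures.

γ = ρg = 1000 × 9.81 = 9810 N/m³ = 9.81 kN/m³.
Let θ = 35° be the plate's angle to the horizontal; measure y along the incline from where the plane meets the free surface. Vertical depth h = y·sinθ with sinθ = 0.573576.
With the apex down, the centroid sits h/3 = 1.17/3 = 0.39 m below the base (the top edge), so y_c = 6.3 + 0.39 = 6.69 m and h_c = 6.69 × 0.573576 = 3.83722 m.
A = ½ × 2.05 × 1.17 = 1.19925 m².
Resultant F = γ·h_c·A = 9.81 × 3.83722 × 1.19925 = 45.1435 kN.
I_c = b·h³/36 = 2.05 × 1.17³/36 = 0.091203 m⁴.
Centre of pressure: y_p = y_c + I_c/(y_c·A) = 6.69 + 0.091203/(6.69 × 1.19925) = 6.69 + 0.0113677 = 6.70137 m along the plane.
The resultant acts 0.39 + 0.0113677 = 0.401368 m (along the plate) below the hinge at the top edge, so the moment about the hinge is M = F × 0.401368 = 45.1435 × 0.401368 = 18.1192 kN·m.

M ≈ 18.12 kN·m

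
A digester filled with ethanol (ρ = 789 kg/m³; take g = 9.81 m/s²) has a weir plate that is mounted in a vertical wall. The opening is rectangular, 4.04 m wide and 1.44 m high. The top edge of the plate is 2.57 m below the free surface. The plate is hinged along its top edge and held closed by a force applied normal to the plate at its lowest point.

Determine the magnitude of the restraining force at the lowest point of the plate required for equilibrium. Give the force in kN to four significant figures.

P ≈ 79.48 kN

γ = ρg = 789 × 9.81 / 1000 = 7.74009 kN/m³.
The centroid lies 1.44/2 = 0.72 m below the top edge, so the centroid depth is h_c = 2.57 + 0.72 = 3.29 m.
A = 4.04 × 1.44 = 5.8176 m².
Resultant F = γ·h_c·A = 7.74009 × 3.29 × 5.8176 = 148.145 kN.
I_c = b·h³/12 = 4.04 × 1.44³/12 = 1.00528 m⁴.
Centre of pressure: y_p = y_c + I_c/(y_c·A) = 3.29 + 1.00528/(3.29 × 5.8176) = 3.29 + 0.0525227 = 3.34252 m along the plane.
The resultant acts 0.72 + 0.0525227 = 0.772523 m (along the plate) below the hinge at the top edge, so the moment about the hinge is M = F × 0.772523 = 148.145 × 0.772523 = 114.445 kN·m.
A normal force at the bottom, 1.44 m from the hinge, must supply this moment: P = 114.445/1.44 = 79.4757 kN.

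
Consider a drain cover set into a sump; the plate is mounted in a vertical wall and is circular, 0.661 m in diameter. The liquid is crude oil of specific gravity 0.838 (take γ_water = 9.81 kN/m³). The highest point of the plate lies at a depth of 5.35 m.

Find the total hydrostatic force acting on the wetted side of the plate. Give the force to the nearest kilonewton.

F ≈ 16 kN

γ = 0.838 × 9.81 = 8.22078 kN/m³.
The centroid is at the centre, 0.3305 m below the top of the plate, so the centroid depth is h_c = 5.35 + 0.3305 = 5.6805 m.
A = π(0.3305)² = 0.343157 m².
Resultant F = γ·h_c·A = 8.22078 × 5.6805 × 0.343157 = 16.0248 kN.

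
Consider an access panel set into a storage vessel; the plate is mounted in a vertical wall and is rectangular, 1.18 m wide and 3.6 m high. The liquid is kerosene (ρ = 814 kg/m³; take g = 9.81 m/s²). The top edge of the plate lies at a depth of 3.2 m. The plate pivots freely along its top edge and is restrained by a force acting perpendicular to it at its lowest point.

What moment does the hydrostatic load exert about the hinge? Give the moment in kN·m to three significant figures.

γ = ρg = 814 × 9.81 / 1000 = 7.98534 kN/m³.
The centroid lies 3.6/2 = 1.8 m below the top edge, so the centroid depth is h_c = 3.2 + 1.8 = 5 m.
A = 1.18 × 3.6 = 4.248 m².
Resultant F = γ·h_c·A = 7.98534 × 5 × 4.248 = 169.609 kN.
I_c = b·h³/12 = 1.18 × 3.6³/12 = 4.58784 m⁴.
Centre of pressure: y_p = y_c + I_c/(y_c·A) = 5 + 4.58784/(5 × 4.248) = 5 + 0.216 = 5.216 m along the plane.
The resultant acts 1.8 + 0.216 = 2.016 m (along the plate) below the hinge at the top edge, so the moment about the hinge is M = F × 2.016 = 169.609 × 2.016 = 341.932 kN·m.

M ≈ 342 kN·m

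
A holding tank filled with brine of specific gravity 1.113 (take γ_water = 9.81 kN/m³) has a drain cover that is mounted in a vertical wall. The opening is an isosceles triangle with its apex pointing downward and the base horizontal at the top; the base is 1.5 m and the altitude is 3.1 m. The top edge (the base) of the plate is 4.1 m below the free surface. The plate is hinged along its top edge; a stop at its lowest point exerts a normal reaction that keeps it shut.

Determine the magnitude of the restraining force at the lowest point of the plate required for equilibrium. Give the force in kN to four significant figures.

γ = 1.113 × 9.81 = 10.91853 kN/m³.
With the apex down, the centroid sits h/3 = 3.1/3 = 1.03333 m below the base (the top edge), so the centroid depth is h_c = 4.1 + 1.03333 = 5.13333 m.
A = ½ × 1.5 × 3.1 = 2.325 m².
Resultant F = γ·h_c·A = 10.91853 × 5.13333 × 2.325 = 130.313 kN.
I_c = b·h³/36 = 1.5 × 3.1³/36 = 1.24129 m⁴.
Centre of pressure: y_p = y_c + I_c/(y_c·A) = 5.13333 + 1.24129/(5.13333 × 2.325) = 5.13333 + 0.104004 = 5.23733 m along the plane.
The resultant acts 1.03333 + 0.104004 = 1.13733 m (along the plate) below the hinge at the top edge, so the moment about the hinge is M = F × 1.13733 = 130.313 × 1.13733 = 148.209 kN·m.
A normal force at the bottom, 3.1 m from the hinge, must supply this moment: P = 148.209/3.1 = 47.8094 kN.

P ≈ 47.81 kN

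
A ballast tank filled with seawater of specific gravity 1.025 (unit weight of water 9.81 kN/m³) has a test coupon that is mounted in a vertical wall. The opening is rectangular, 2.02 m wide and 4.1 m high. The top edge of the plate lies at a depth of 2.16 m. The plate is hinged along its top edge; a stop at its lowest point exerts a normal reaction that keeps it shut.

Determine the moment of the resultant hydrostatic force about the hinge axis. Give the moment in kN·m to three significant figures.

γ = 1.025 × 9.81 = 10.05525 kN/m³.
The centroid lies 4.1/2 = 2.05 m below the top edge, so the centroid depth is h_c = 2.16 + 2.05 = 4.21 m.
A = 2.02 × 4.1 = 8.282 m².
Resultant F = γ·h_c·A = 10.05525 × 4.21 × 8.282 = 350.599 kN.
I_c = b·h³/12 = 2.02 × 4.1³/12 = 11.6017 m⁴.
Centre of pressure: y_p = y_c + I_c/(y_c·A) = 4.21 + 11.6017/(4.21 × 8.282) = 4.21 + 0.332739 = 4.54274 m along the plane.
The resultant acts 2.05 + 0.332739 = 2.38274 m (along the plate) below the hinge at the top edge, so the moment about the hinge is M = F × 2.38274 = 350.599 × 2.38274 = 835.386 kN·m.

M ≈ 835 kN·m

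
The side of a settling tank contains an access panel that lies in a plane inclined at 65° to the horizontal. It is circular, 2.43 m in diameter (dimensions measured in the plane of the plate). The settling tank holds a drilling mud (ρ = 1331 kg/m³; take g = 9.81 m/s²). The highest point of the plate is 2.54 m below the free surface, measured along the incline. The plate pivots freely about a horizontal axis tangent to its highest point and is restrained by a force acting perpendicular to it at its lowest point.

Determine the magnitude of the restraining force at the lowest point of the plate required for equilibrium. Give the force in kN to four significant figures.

γ = ρg = 1331 × 9.81 / 1000 = 13.05711 kN/m³.
Let θ = 65° be the plate's angle to the horizontal; measure y along the incline from where the plane meets the free surface. Vertical depth h = y·sinθ with sinθ = 0.906308.
The centroid is at the centre, 1.215 m below the top of the plate, so y_c = 2.54 + 1.215 = 3.755 m and h_c = 3.755 × 0.906308 = 3.40319 m.
A = π(1.215)² = 4.6377 m².
Resultant F = γ·h_c·A = 13.05711 × 3.40319 × 4.6377 = 206.08 kN.
I_c = πr⁴/4 = π × 1.215⁴/4 = 1.71157 m⁴.
Centre of pressure: y_p = y_c + I_c/(y_c·A) = 3.755 + 1.71157/(3.755 × 4.6377) = 3.755 + 0.0982838 = 3.85328 m along the plane.
The resultant acts 1.215 + 0.0982838 = 1.31328 m (along the plate) below the hinge at the top edge, so the moment about the hinge is M = F × 1.31328 = 206.08 × 1.31328 = 270.641 kN·m.
A normal force at the bottom, 2.43 m from the hinge, must supply this moment: P = 270.641/2.43 = 111.375 kN.

P ≈ 111.4 kN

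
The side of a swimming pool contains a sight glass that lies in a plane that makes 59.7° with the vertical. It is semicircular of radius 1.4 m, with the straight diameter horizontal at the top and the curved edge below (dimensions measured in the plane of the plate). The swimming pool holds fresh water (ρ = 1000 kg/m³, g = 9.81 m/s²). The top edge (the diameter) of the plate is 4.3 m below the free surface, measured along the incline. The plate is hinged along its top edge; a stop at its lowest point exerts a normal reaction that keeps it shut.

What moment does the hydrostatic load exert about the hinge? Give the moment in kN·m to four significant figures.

M ≈ 46.40 kN·m

γ = ρg = 1000 × 9.81 = 9810 N/m³ = 9.81 kN/m³.
The plate makes 59.7° with the vertical, i.e. θ = 90° − 59.7° = 30.3° to the horizontal. Measuring y along the incline from the free-surface line, vertical depth h = y·sinθ with sinθ = 0.504528.
The centroid of a semicircle lies 4r/(3π) = 0.594178 m from the diameter, here below the top edge, so y_c = 4.3 + 0.594178 = 4.89418 m and h_c = 4.89418 × 0.504528 = 2.46925 m.
A = πr²/2 = π × 1.4²/2 = 3.07876 m².
Resultant F = γ·h_c·A = 9.81 × 2.46925 × 3.07876 = 74.5779 kN.
I_c = (π/8 − 8/(9π))·r⁴ = 0.109757 × 1.4⁴ = 0.421642 m⁴.
Centre of pressure: y_p = y_c + I_c/(y_c·A) = 4.89418 + 0.421642/(4.89418 × 3.07876) = 4.89418 + 0.0279826 = 4.92216 m along the plane.
The resultant acts 0.594178 + 0.0279826 = 0.622161 m (along the plate) below the hinge at the top edge, so the moment about the hinge is M = F × 0.622161 = 74.5779 × 0.622161 = 46.3995 kN·m.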